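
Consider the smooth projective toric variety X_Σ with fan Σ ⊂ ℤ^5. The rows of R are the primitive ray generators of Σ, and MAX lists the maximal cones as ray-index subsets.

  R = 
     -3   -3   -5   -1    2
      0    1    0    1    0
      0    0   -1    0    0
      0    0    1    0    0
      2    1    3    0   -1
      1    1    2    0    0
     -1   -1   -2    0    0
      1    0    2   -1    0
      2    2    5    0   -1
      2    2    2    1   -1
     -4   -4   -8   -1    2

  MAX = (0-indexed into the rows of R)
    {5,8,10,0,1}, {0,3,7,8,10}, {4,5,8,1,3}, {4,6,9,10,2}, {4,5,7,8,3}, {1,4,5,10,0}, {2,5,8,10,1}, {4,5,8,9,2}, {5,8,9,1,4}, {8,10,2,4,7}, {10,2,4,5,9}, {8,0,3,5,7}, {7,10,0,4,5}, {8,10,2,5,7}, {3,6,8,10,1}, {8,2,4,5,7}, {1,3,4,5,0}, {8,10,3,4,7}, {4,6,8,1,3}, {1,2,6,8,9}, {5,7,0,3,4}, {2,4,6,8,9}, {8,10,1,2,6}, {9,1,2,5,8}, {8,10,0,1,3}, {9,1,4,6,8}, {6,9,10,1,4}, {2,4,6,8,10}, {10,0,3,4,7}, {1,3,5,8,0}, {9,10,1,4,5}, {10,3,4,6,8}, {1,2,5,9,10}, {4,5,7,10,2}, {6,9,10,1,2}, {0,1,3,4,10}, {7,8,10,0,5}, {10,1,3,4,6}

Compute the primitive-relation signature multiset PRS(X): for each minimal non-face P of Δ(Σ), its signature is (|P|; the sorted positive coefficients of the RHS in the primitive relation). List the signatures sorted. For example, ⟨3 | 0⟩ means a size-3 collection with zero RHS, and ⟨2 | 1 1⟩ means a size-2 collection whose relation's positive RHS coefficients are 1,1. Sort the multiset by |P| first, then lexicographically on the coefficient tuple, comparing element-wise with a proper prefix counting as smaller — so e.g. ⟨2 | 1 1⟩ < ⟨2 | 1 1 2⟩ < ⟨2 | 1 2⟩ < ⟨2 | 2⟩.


Σ has 15 primitive collections:

  P = {2,3}:  v_{2} + v_{3} = 0  so sig = ⟨2 | 0⟩
  P = {5,6}:  v_{5} + v_{6} = 0  so sig = ⟨2 | 0⟩
  P = {1,7}:  v_{1} + v_{7} = v_{5}  so sig = ⟨2 | 1⟩
  P = {0,2}:  v_{0} + v_{2} = v_{5} + v_{10}  so sig = ⟨2 | 1 1⟩
  P = {0,6}:  v_{0} + v_{6} = v_{3} + v_{10}  so sig = ⟨2 | 1 1⟩
  P = {3,9}:  v_{3} + v_{9} = v_{1} + v_{4}  so sig = ⟨2 | 1 1⟩
  P = {6,7}:  v_{6} + v_{7} = v_{4} + v_{8} + v_{10}  so sig = ⟨2 | 1 1 1⟩
  P = {7,9}:  v_{7} + v_{9} = v_{2} + v_{4} + v_{5}  so sig = ⟨2 | 1 1 1⟩
  P = {0,9}:  v_{0} + v_{9} = v_{1} + v_{4} + v_{5} + v_{10}  so sig = ⟨2 | 1 1 1 1⟩
  P = {1,2,4}:  v_{1} + v_{2} + v_{4} = v_{9}  so sig = ⟨3 | 1⟩
  P = {3,5,10}:  v_{3} + v_{5} + v_{10} = v_{0}  so sig = ⟨3 | 1⟩
  P = {8,9,10}:  v_{8} + v_{9} + v_{10} = v_{2}  so sig = ⟨3 | 1⟩
  P = {0,4,8}:  v_{0} + v_{4} + v_{8} = v_{3} + v_{7}  so sig = ⟨3 | 1 1⟩
  P = {1,4,8,10}:  v_{1} + v_{4} + v_{8} + v_{10} = 0  so sig = ⟨4 | 0⟩
  P = {4,5,8,10}:  v_{4} + v_{5} + v_{8} + v_{10} = v_{7}  so sig = ⟨4 | 1⟩

Sorted signature multiset PRS(X):
[⟨2 | 0⟩, ⟨2 | 0⟩, ⟨2 | 1⟩, ⟨2 | 1 1⟩, ⟨2 | 1 1⟩, ⟨2 | 1 1⟩, ⟨2 | 1 1 1⟩, ⟨2 | 1 1 1⟩, ⟨2 | 1 1 1 1⟩, ⟨3 | 1⟩, ⟨3 | 1⟩, ⟨3 | 1⟩, ⟨3 | 1 1⟩, ⟨4 | 0⟩, ⟨4 | 1⟩]


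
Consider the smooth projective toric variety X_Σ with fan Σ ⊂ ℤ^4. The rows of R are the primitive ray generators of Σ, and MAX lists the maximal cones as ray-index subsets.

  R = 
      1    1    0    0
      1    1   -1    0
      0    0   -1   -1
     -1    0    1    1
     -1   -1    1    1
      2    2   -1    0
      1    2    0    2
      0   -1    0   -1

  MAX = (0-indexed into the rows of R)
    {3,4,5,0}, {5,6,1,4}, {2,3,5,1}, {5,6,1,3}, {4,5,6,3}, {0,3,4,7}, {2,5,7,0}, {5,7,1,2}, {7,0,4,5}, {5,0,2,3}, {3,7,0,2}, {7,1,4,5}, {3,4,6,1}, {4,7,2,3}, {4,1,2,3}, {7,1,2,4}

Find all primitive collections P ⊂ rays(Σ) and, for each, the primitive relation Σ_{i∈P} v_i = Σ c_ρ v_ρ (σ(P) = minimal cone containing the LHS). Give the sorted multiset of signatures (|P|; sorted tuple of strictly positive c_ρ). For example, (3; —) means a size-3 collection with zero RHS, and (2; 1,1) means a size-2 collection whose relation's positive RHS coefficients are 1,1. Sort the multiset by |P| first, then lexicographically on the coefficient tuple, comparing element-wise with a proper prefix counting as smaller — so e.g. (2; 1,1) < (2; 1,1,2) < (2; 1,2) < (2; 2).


Minimal non-faces — 9 found among 8 rays, 16 max cones:

  {0,1}:  v_{0} + v_{1} = v_{5} — sig = (2; 1)
  {6,7}:  v_{6} + v_{7} = v_{4} + v_{5} — sig = (2; 1,1)
  {0,6}:  v_{0} + v_{6} = v_{3} + v_{4} + 2·v_{5} — sig = (2; 1,1,2)
  {2,6}:  v_{2} + v_{6} = 2·v_{1} + v_{3} — sig = (2; 1,2)
  {0,2,4}:  v_{0} + v_{2} + v_{4} = 0 — sig = (3; —)
  {1,3,7}:  v_{1} + v_{3} + v_{7} = 0 — sig = (3; —)
  {2,4,5}:  v_{2} + v_{4} + v_{5} = v_{1} — sig = (3; 1)
  {3,5,7}:  v_{3} + v_{5} + v_{7} = v_{0} — sig = (3; 1)
  {1,3,4,5}:  v_{1} + v_{3} + v_{4} + v_{5} = v_{6} — sig = (4; 1)

so the primitive-relation signature multiset is
[(2; 1), (2; 1,1), (2; 1,1,2), (2; 1,2), (3; —), (3; —), (3; 1), (3; 1), (4; 1)]


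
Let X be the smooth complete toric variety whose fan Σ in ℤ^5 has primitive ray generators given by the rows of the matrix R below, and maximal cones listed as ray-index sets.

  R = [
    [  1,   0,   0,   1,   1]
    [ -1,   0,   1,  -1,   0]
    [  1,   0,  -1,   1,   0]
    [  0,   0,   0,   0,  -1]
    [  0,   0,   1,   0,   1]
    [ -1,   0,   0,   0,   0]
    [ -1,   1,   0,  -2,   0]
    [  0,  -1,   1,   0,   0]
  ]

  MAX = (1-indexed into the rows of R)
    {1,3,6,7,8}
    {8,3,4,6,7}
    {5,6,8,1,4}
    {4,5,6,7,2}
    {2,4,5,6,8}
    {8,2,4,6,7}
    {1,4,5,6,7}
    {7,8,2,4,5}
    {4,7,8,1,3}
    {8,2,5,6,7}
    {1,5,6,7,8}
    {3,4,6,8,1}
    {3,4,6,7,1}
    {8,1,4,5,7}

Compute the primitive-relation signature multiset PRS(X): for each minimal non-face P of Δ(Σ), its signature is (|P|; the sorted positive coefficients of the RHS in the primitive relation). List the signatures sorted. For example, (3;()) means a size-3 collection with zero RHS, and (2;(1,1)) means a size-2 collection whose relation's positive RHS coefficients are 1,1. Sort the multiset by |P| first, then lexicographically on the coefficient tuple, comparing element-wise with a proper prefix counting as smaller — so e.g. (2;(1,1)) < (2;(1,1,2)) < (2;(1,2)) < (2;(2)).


The 5 primitive collections of Σ (r=8, n=5):

  • {2,3}:  v_{2} + v_{3} = 0 ; sig = (2;())
  • {1,2}:  v_{1} + v_{2} = v_{5} ; sig = (2;(1))
  • {3,5}:  v_{3} + v_{5} = v_{1} ; sig = (2;(1))
  • {1,4,6,7,8}:  v_{1} + v_{4} + v_{6} + v_{7} + v_{8} = v_{2} ; sig = (5;(1))
  • {4,5,6,7,8}:  v_{4} + v_{5} + v_{6} + v_{7} + v_{8} = 2·v_{2} ; sig = (5;(2))

Signatures (|P|; sorted positive RHS coefficients), sorted:
[(2;()), (2;(1)), (2;(1)), (5;(1)), (5;(2))]


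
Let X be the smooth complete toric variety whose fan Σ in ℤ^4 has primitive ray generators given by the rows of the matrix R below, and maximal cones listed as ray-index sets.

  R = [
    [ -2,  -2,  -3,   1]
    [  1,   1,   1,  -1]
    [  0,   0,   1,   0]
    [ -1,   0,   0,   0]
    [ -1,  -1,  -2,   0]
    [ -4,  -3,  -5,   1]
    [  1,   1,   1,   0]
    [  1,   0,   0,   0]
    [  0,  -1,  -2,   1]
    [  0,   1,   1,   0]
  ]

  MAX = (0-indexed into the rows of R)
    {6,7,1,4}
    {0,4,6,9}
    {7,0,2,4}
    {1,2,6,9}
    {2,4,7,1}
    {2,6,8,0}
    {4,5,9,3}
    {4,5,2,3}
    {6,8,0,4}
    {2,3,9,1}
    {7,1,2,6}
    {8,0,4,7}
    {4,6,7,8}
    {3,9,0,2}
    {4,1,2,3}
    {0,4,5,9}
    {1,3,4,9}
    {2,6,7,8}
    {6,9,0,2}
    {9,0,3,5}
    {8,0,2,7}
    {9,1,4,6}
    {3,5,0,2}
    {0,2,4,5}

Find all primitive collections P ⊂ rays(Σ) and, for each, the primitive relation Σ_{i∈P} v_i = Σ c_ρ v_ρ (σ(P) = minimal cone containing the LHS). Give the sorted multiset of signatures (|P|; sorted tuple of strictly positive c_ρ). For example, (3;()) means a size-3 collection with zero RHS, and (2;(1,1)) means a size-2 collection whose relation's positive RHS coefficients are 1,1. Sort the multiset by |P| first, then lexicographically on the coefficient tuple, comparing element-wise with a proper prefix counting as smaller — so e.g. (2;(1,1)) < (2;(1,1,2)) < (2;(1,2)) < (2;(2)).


Minimal non-faces — 17 found among 10 rays, 24 max cones:

  P = {3,7}:  v_{3} + v_{7} = 0  →  sig = (2;())
  P = {0,1}:  v_{0} + v_{1} = v_{4}  →  sig = (2;(1))
  P = {3,6}:  v_{3} + v_{6} = v_{9}  →  sig = (2;(1))
  P = {7,9}:  v_{7} + v_{9} = v_{6}  →  sig = (2;(1))
  P = {3,8}:  v_{3} + v_{8} = v_{0} + v_{6}  →  sig = (2;(1,1))
  P = {5,7}:  v_{5} + v_{7} = v_{0} + v_{4}  →  sig = (2;(1,1))
  P = {1,8}:  v_{1} + v_{8} = v_{4} + v_{6} + v_{7}  →  sig = (2;(1,1,1))
  P = {5,6}:  v_{5} + v_{6} = v_{0} + v_{4} + v_{9}  →  sig = (2;(1,1,1))
  P = {5,8}:  v_{5} + v_{8} = 2·v_{0} + v_{4} + v_{6}  →  sig = (2;(1,1,2))
  P = {1,5}:  v_{1} + v_{5} = v_{3} + 2·v_{4}  →  sig = (2;(1,2))
  P = {8,9}:  v_{8} + v_{9} = v_{0} + 2·v_{6}  →  sig = (2;(1,2))
  P = {2,4,6}:  v_{2} + v_{4} + v_{6} = 0  →  sig = (3;())
  P = {0,3,4}:  v_{0} + v_{3} + v_{4} = v_{5}  →  sig = (3;(1))
  P = {0,6,7}:  v_{0} + v_{6} + v_{7} = v_{8}  →  sig = (3;(1))
  P = {2,4,9}:  v_{2} + v_{4} + v_{9} = v_{3}  →  sig = (3;(1))
  P = {2,4,8}:  v_{2} + v_{4} + v_{8} = v_{0} + v_{7}  →  sig = (3;(1,1))
  P = {2,5,9}:  v_{2} + v_{5} + v_{9} = v_{0} + 2·v_{3}  →  sig = (3;(1,2))

Sorted signature multiset PRS(X):
{ (2;()),  (2;(1)) ×3,  (2;(1,1)) ×2,  (2;(1,1,1)) ×2,  (2;(1,1,2)),  (2;(1,2)) ×2,  (3;()),  (3;(1)) ×3,  (3;(1,1)),  (3;(1,2)) }


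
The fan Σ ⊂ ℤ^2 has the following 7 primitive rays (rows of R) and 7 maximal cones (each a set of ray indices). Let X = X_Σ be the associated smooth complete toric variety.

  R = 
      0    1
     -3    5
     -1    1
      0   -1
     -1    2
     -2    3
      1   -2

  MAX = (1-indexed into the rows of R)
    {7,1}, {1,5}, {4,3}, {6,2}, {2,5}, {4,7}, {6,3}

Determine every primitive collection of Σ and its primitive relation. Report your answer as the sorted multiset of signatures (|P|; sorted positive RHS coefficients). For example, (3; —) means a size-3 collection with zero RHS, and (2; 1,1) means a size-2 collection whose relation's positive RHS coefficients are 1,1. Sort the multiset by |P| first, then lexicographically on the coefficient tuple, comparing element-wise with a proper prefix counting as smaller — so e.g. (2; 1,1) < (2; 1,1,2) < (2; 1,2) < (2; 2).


Primitive collections (14):

  P = {1,4}:  v_{1} + v_{4} = 0  ⟹  sig = (2; —)
  P = {5,7}:  v_{5} + v_{7} = 0  ⟹  sig = (2; —)
  P = {1,3}:  v_{1} + v_{3} = v_{5}  ⟹  sig = (2; 1)
  P = {2,7}:  v_{2} + v_{7} = v_{6}  ⟹  sig = (2; 1)
  P = {3,5}:  v_{3} + v_{5} = v_{6}  ⟹  sig = (2; 1)
  P = {3,7}:  v_{3} + v_{7} = v_{4}  ⟹  sig = (2; 1)
  P = {4,5}:  v_{4} + v_{5} = v_{3}  ⟹  sig = (2; 1)
  P = {5,6}:  v_{5} + v_{6} = v_{2}  ⟹  sig = (2; 1)
  P = {6,7}:  v_{6} + v_{7} = v_{3}  ⟹  sig = (2; 1)
  P = {2,4}:  v_{2} + v_{4} = v_{3} + v_{6}  ⟹  sig = (2; 1,1)
  P = {1,6}:  v_{1} + v_{6} = 2·v_{5}  ⟹  sig = (2; 2)
  P = {2,3}:  v_{2} + v_{3} = 2·v_{6}  ⟹  sig = (2; 2)
  P = {4,6}:  v_{4} + v_{6} = 2·v_{3}  ⟹  sig = (2; 2)
  P = {1,2}:  v_{1} + v_{2} = 3·v_{5}  ⟹  sig = (2; 3)

Signatures (|P|; sorted positive RHS coefficients), sorted:
[(2; —), (2; —), (2; 1), (2; 1), (2; 1), (2; 1), (2; 1), (2; 1), (2; 1), (2; 1,1), (2; 2), (2; 2), (2; 2), (2; 3)]


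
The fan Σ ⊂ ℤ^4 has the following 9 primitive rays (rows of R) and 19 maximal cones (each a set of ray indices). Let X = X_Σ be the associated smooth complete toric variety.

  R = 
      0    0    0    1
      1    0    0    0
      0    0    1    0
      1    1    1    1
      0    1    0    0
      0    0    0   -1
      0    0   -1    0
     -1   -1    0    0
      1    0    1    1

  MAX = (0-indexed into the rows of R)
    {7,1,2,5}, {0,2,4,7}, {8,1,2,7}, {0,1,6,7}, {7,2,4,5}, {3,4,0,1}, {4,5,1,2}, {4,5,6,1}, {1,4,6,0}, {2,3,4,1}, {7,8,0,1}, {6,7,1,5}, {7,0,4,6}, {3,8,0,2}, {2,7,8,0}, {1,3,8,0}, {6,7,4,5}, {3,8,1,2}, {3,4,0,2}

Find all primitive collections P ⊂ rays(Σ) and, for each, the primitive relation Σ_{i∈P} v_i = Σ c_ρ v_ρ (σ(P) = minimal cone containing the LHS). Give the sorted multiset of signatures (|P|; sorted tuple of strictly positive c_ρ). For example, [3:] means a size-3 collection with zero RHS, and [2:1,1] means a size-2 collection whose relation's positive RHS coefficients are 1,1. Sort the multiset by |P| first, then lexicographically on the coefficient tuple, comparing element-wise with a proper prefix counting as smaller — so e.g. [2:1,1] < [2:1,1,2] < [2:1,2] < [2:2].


10 minimal non-faces of Δ(Σ) (on 9 rays):

  P={0,5}:  v_{0} + v_{5} = 0  ⇒ sig = [2:]
  P={2,6}:  v_{2} + v_{6} = 0  ⇒ sig = [2:]
  P={4,8}:  v_{4} + v_{8} = v_{3}  ⇒ sig = [2:1]
  P={3,7}:  v_{3} + v_{7} = v_{0} + v_{2}  ⇒ sig = [2:1,1]
  P={5,8}:  v_{5} + v_{8} = v_{1} + v_{2}  ⇒ sig = [2:1,1]
  P={6,8}:  v_{6} + v_{8} = v_{0} + v_{1}  ⇒ sig = [2:1,1]
  P={3,5}:  v_{3} + v_{5} = v_{1} + v_{2} + v_{4}  ⇒ sig = [2:1,1,1]
  P={3,6}:  v_{3} + v_{6} = v_{0} + v_{1} + v_{4}  ⇒ sig = [2:1,1,1]
  P={1,4,7}:  v_{1} + v_{4} + v_{7} = 0  ⇒ sig = [3:]
  P={0,1,2}:  v_{0} + v_{1} + v_{2} = v_{8}  ⇒ sig = [3:1]

Signatures (|P|; sorted positive RHS coefficients), sorted:
    [2:]
    [2:]
    [2:1]
    [2:1,1]
    [2:1,1]
    [2:1,1]
    [2:1,1,1]
    [2:1,1,1]
    [3:]
    [3:1]


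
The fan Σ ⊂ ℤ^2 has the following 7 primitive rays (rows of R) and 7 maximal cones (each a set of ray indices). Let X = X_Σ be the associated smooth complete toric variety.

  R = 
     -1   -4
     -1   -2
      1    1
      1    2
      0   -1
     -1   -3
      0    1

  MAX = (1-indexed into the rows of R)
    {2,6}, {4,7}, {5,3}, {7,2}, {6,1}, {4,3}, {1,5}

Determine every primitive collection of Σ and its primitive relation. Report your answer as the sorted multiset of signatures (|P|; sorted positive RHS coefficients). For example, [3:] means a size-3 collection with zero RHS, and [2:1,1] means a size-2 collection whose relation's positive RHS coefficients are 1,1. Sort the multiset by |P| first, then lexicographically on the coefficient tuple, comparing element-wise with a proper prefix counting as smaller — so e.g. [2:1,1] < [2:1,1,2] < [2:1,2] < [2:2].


Minimal non-faces — 14 found among 7 rays, 7 max cones:

  {2,4}:  v_{2} + v_{4} = 0  ⟹  sig = [2:]
  {5,7}:  v_{5} + v_{7} = 0  ⟹  sig = [2:]
  {1,7}:  v_{1} + v_{7} = v_{6}  ⟹  sig = [2:1]
  {2,3}:  v_{2} + v_{3} = v_{5}  ⟹  sig = [2:1]
  {2,5}:  v_{2} + v_{5} = v_{6}  ⟹  sig = [2:1]
  {3,7}:  v_{3} + v_{7} = v_{4}  ⟹  sig = [2:1]
  {4,5}:  v_{4} + v_{5} = v_{3}  ⟹  sig = [2:1]
  {4,6}:  v_{4} + v_{6} = v_{5}  ⟹  sig = [2:1]
  {5,6}:  v_{5} + v_{6} = v_{1}  ⟹  sig = [2:1]
  {6,7}:  v_{6} + v_{7} = v_{2}  ⟹  sig = [2:1]
  {1,2}:  v_{1} + v_{2} = 2·v_{6}  ⟹  sig = [2:2]
  {1,4}:  v_{1} + v_{4} = 2·v_{5}  ⟹  sig = [2:2]
  {3,6}:  v_{3} + v_{6} = 2·v_{5}  ⟹  sig = [2:2]
  {1,3}:  v_{1} + v_{3} = 3·v_{5}  ⟹  sig = [2:3]

Signatures (|P|; sorted positive RHS coefficients), sorted:
    [2:]
    [2:]
    [2:1]
    [2:1]
    [2:1]
    [2:1]
    [2:1]
    [2:1]
    [2:1]
    [2:1]
    [2:2]
    [2:2]
    [2:2]
    [2:3]


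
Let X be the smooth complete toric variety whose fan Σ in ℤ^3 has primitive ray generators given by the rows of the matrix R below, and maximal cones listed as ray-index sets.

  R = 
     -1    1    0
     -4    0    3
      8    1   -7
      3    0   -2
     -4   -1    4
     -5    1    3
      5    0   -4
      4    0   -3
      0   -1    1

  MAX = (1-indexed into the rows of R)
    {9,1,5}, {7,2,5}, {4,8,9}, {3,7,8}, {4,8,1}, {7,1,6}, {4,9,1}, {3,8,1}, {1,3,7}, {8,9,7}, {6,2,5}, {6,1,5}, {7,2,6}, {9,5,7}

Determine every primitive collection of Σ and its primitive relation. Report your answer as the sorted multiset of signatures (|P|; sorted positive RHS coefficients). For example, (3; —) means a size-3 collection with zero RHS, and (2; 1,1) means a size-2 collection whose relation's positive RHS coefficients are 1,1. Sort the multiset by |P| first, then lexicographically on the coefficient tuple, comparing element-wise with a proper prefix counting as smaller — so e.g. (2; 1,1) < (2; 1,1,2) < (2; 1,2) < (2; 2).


Δ(Σ) — 9 vertices, 20 min non-faces:

  P={2,8}:  v_{2} + v_{8} = 0  →  sig = (2; —)
  P={1,2}:  v_{1} + v_{2} = v_{6}  →  sig = (2; 1)
  P={2,9}:  v_{2} + v_{9} = v_{5}  →  sig = (2; 1)
  P={3,5}:  v_{3} + v_{5} = v_{8}  →  sig = (2; 1)
  P={5,8}:  v_{5} + v_{8} = v_{9}  →  sig = (2; 1)
  P={6,8}:  v_{6} + v_{8} = v_{1}  →  sig = (2; 1)
  P={2,3}:  v_{2} + v_{3} = v_{1} + v_{7}  →  sig = (2; 1,1)
  P={2,4}:  v_{2} + v_{4} = v_{1} + v_{9}  →  sig = (2; 1,1)
  P={6,9}:  v_{6} + v_{9} = v_{1} + v_{5}  →  sig = (2; 1,1)
  P={3,6}:  v_{3} + v_{6} = 2·v_{1} + v_{7}  →  sig = (2; 1,2)
  P={4,5}:  v_{4} + v_{5} = v_{1} + 2·v_{9}  →  sig = (2; 1,2)
  P={4,6}:  v_{4} + v_{6} = 2·v_{1} + v_{9}  →  sig = (2; 1,2)
  P={3,4}:  v_{3} + v_{4} = v_{1} + 3·v_{8}  →  sig = (2; 1,3)
  P={3,9}:  v_{3} + v_{9} = 2·v_{8}  →  sig = (2; 2)
  P={4,7}:  v_{4} + v_{7} = 2·v_{8}  →  sig = (2; 2)
  P={1,5,7}:  v_{1} + v_{5} + v_{7} = 0  →  sig = (3; —)
  P={1,7,8}:  v_{1} + v_{7} + v_{8} = v_{3}  →  sig = (3; 1)
  P={1,7,9}:  v_{1} + v_{7} + v_{9} = v_{8}  →  sig = (3; 1)
  P={1,8,9}:  v_{1} + v_{8} + v_{9} = v_{4}  →  sig = (3; 1)
  P={5,6,7}:  v_{5} + v_{6} + v_{7} = v_{2}  →  sig = (3; 1)

Sorted signature multiset PRS(X):
{ (2; —),  (2; 1) ×5,  (2; 1,1) ×3,  (2; 1,2) ×3,  (2; 1,3),  (2; 2) ×2,  (3; —),  (3; 1) ×4 }


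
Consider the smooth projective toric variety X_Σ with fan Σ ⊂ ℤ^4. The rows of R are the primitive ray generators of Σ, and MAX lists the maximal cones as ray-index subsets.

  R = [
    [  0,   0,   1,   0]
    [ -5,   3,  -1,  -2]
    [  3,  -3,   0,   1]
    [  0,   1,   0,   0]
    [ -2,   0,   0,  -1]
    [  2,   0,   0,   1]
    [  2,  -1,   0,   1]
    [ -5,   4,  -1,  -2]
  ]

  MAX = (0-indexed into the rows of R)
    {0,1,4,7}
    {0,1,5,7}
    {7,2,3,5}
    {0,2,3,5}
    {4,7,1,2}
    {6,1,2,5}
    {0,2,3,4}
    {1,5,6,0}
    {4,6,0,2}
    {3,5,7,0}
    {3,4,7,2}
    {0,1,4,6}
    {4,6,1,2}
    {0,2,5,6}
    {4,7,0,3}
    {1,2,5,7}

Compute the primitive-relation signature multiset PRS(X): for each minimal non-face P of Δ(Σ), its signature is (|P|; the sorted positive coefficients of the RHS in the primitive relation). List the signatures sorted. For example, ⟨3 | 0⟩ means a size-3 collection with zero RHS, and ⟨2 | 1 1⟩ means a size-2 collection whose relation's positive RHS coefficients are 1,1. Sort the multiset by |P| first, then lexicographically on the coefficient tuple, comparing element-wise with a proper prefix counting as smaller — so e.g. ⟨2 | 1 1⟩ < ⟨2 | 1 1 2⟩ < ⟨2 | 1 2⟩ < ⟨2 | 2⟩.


6 minimal non-faces of Δ(Σ) (on 8 rays):

  P={4,5}:  v_{4} + v_{5} = 0  →  sig = ⟨2 | 0⟩
  P={1,3}:  v_{1} + v_{3} = v_{7}  →  sig = ⟨2 | 1⟩
  P={3,6}:  v_{3} + v_{6} = v_{5}  →  sig = ⟨2 | 1⟩
  P={6,7}:  v_{6} + v_{7} = v_{1} + v_{5}  →  sig = ⟨2 | 1 1⟩
  P={0,1,2}:  v_{0} + v_{1} + v_{2} = v_{4}  →  sig = ⟨3 | 1⟩
  P={0,2,7}:  v_{0} + v_{2} + v_{7} = v_{3} + v_{4}  →  sig = ⟨3 | 1 1⟩

so the primitive-relation signature multiset is
    ⟨2 | 0⟩
    ⟨2 | 1⟩
    ⟨2 | 1⟩
    ⟨2 | 1 1⟩
    ⟨3 | 1⟩
    ⟨3 | 1 1⟩


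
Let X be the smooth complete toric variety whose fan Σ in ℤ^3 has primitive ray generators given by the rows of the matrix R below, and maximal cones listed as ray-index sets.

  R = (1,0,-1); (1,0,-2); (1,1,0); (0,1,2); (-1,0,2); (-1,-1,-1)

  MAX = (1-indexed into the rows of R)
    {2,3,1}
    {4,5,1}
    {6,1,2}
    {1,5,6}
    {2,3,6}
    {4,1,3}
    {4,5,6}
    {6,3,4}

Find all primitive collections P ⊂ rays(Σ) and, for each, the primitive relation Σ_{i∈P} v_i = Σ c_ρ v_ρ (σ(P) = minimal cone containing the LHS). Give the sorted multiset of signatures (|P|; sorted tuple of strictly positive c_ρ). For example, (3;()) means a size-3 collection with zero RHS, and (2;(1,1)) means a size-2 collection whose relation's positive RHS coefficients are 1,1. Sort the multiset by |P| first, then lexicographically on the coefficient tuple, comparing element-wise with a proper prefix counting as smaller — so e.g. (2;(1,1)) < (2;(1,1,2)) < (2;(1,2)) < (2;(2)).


5 minimal non-faces of Δ(Σ) (on 6 rays):

  {2,5}:  v_{2} + v_{5} = 0  ⟹  sig = (2;())
  {2,4}:  v_{2} + v_{4} = v_{3}  ⟹  sig = (2;(1))
  {3,5}:  v_{3} + v_{5} = v_{4}  ⟹  sig = (2;(1))
  {1,4,6}:  v_{1} + v_{4} + v_{6} = 0  ⟹  sig = (3;())
  {1,3,6}:  v_{1} + v_{3} + v_{6} = v_{2}  ⟹  sig = (3;(1))

so the primitive-relation signature multiset is
    |P|=2: 3 collections, coeffs (), (1), (1)
    |P|=3: 2 collections, coeffs (), (1)


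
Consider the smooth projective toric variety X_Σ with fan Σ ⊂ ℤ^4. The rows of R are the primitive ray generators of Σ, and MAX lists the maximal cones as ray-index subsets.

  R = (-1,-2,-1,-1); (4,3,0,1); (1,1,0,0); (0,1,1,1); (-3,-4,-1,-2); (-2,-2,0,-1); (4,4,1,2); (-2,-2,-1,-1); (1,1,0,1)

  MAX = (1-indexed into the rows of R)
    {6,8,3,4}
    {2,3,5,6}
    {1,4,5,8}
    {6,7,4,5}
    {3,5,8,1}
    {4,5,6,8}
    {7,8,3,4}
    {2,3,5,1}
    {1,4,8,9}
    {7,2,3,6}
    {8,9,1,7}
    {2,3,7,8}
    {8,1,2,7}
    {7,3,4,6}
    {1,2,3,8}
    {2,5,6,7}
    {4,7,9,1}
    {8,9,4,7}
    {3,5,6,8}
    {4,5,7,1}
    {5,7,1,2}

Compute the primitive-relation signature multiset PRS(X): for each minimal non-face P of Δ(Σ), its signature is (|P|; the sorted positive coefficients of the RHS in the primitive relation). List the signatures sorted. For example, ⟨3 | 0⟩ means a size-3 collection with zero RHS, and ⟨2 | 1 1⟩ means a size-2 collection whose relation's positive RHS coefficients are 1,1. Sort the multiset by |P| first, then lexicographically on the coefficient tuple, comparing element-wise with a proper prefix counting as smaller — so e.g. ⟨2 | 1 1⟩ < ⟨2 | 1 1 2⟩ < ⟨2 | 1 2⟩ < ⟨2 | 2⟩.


15 collections generate NE(X_Σ); each relation:

  P = {1,6}:  v_{1} + v_{6} = v_{5}  so sig = ⟨2 | 1⟩
  P = {2,4}:  v_{2} + v_{4} = v_{7}  so sig = ⟨2 | 1⟩
  P = {3,9}:  v_{3} + v_{9} = v_{7} + v_{8}  so sig = ⟨2 | 1 1⟩
  P = {6,9}:  v_{6} + v_{9} = v_{1} + v_{4}  so sig = ⟨2 | 1 1⟩
  P = {2,9}:  v_{2} + v_{9} = v_{1} + 2·v_{7} + v_{8}  so sig = ⟨2 | 1 1 2⟩
  P = {5,9}:  v_{5} + v_{9} = 2·v_{1} + v_{4}  so sig = ⟨2 | 1 2⟩
  P = {1,3,4}:  v_{1} + v_{3} + v_{4} = 0  so sig = ⟨3 | 0⟩
  P = {6,7,8}:  v_{6} + v_{7} + v_{8} = 0  so sig = ⟨3 | 0⟩
  P = {1,3,7}:  v_{1} + v_{3} + v_{7} = v_{2}  so sig = ⟨3 | 1⟩
  P = {3,4,5}:  v_{3} + v_{4} + v_{5} = v_{6}  so sig = ⟨3 | 1⟩
  P = {5,7,8}:  v_{5} + v_{7} + v_{8} = v_{1}  so sig = ⟨3 | 1⟩
  P = {2,6,8}:  v_{2} + v_{6} + v_{8} = v_{1} + v_{3}  so sig = ⟨3 | 1 1⟩
  P = {3,5,7}:  v_{3} + v_{5} + v_{7} = v_{2} + v_{6}  so sig = ⟨3 | 1 1⟩
  P = {2,5,8}:  v_{2} + v_{5} + v_{8} = 2·v_{1} + v_{3}  so sig = ⟨3 | 1 2⟩
  P = {1,4,7,8}:  v_{1} + v_{4} + v_{7} + v_{8} = v_{9}  so sig = ⟨4 | 1⟩

Sorted signature multiset PRS(X):
{ ⟨2 | 1⟩ ×2,  ⟨2 | 1 1⟩ ×2,  ⟨2 | 1 1 2⟩,  ⟨2 | 1 2⟩,  ⟨3 | 0⟩ ×2,  ⟨3 | 1⟩ ×3,  ⟨3 | 1 1⟩ ×2,  ⟨3 | 1 2⟩,  ⟨4 | 1⟩ }


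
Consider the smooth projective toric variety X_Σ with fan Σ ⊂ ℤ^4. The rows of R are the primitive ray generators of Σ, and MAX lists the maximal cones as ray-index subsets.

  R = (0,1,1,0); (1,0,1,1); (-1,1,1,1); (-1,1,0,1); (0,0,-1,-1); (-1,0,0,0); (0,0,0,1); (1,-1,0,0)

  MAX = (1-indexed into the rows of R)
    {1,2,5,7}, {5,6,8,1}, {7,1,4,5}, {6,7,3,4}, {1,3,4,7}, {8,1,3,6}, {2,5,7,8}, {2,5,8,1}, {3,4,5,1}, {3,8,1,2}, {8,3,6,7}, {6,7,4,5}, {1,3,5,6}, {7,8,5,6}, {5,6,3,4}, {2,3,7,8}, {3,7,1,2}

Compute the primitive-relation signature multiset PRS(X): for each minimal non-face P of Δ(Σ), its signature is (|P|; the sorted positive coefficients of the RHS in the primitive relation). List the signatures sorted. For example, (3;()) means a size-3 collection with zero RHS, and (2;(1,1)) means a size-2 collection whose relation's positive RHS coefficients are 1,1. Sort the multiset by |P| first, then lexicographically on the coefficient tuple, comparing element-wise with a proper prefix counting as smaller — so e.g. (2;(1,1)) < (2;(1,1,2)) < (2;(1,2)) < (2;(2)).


9 collections generate NE(X_Σ); each relation:

  {4,8}:  v_{4} + v_{8} = v_{7}  ⇒ sig = (2;(1))
  {2,6}:  v_{2} + v_{6} = v_{3} + v_{8}  ⇒ sig = (2;(1,1))
  {2,4}:  v_{2} + v_{4} = v_{1} + 2·v_{7}  ⇒ sig = (2;(1,2))
  {3,5,8}:  v_{3} + v_{5} + v_{8} = 0  ⇒ sig = (3;())
  {1,6,7}:  v_{1} + v_{6} + v_{7} = v_{3}  ⇒ sig = (3;(1))
  {1,7,8}:  v_{1} + v_{7} + v_{8} = v_{2}  ⇒ sig = (3;(1))
  {3,5,7}:  v_{3} + v_{5} + v_{7} = v_{4}  ⇒ sig = (3;(1))
  {2,3,5}:  v_{2} + v_{3} + v_{5} = v_{1} + v_{7}  ⇒ sig = (3;(1,1))
  {1,4,6}:  v_{1} + v_{4} + v_{6} = 2·v_{3} + v_{5}  ⇒ sig = (3;(1,2))

Hence PRS(X_Σ) =
    (2;(1))
    (2;(1,1))
    (2;(1,2))
    (3;())
    (3;(1))
    (3;(1))
    (3;(1))
    (3;(1,1))
    (3;(1,2))


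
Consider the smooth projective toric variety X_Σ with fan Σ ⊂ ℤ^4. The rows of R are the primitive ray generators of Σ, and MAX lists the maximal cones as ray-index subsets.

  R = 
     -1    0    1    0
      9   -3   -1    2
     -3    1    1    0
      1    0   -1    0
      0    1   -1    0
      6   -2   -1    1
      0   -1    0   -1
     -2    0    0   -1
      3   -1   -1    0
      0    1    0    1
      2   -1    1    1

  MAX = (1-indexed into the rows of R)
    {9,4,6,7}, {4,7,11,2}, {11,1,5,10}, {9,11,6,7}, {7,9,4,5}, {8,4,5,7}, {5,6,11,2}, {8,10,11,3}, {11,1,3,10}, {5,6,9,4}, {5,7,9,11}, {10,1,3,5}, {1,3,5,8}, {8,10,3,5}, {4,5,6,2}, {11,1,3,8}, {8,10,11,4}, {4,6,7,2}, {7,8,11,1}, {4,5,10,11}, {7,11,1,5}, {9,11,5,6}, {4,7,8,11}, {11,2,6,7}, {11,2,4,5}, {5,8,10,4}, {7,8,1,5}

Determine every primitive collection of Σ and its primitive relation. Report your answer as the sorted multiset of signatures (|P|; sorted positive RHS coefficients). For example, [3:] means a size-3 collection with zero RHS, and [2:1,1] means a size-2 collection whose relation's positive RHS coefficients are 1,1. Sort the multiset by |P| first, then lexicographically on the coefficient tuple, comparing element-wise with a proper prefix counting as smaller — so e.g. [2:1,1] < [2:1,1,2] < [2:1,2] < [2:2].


|primitive collections| = 25. Relations:

  P = {1,4}:  v_{1} + v_{4} = 0 ; sig = [2:]
  P = {3,9}:  v_{3} + v_{9} = 0 ; sig = [2:]
  P = {7,10}:  v_{7} + v_{10} = 0 ; sig = [2:]
  P = {1,2}:  v_{1} + v_{2} = v_{6} + v_{11} ; sig = [2:1,1]
  P = {1,6}:  v_{1} + v_{6} = v_{9} + v_{11} ; sig = [2:1,1]
  P = {3,4}:  v_{3} + v_{4} = v_{8} + v_{10} ; sig = [2:1,1]
  P = {3,6}:  v_{3} + v_{6} = v_{4} + v_{11} ; sig = [2:1,1]
  P = {3,7}:  v_{3} + v_{7} = v_{1} + v_{8} ; sig = [2:1,1]
  P = {8,9}:  v_{8} + v_{9} = v_{4} + v_{7} ; sig = [2:1,1]
  P = {1,9}:  v_{1} + v_{9} = v_{5} + v_{7} + v_{11} ; sig = [2:1,1,1]
  P = {9,10}:  v_{9} + v_{10} = v_{4} + v_{5} + v_{11} ; sig = [2:1,1,1]
  P = {6,8}:  v_{6} + v_{8} = 2·v_{4} + v_{7} + v_{11} ; sig = [2:1,1,2]
  P = {6,10}:  v_{6} + v_{10} = 2·v_{4} + v_{5} + 2·v_{11} ; sig = [2:1,2,2]
  P = {2,8}:  v_{2} + v_{8} = 3·v_{4} + v_{7} + 2·v_{11} ; sig = [2:1,2,3]
  P = {2,10}:  v_{2} + v_{10} = 3·v_{4} + v_{5} + 3·v_{11} ; sig = [2:1,3,3]
  P = {2,9}:  v_{2} + v_{9} = 2·v_{6} ; sig = [2:2]
  P = {2,3}:  v_{2} + v_{3} = 2·v_{4} + 2·v_{11} ; sig = [2:2,2]
  P = {5,8,11}:  v_{5} + v_{8} + v_{11} = 0 ; sig = [3:]
  P = {1,8,10}:  v_{1} + v_{8} + v_{10} = v_{3} ; sig = [3:1]
  P = {4,6,11}:  v_{4} + v_{6} + v_{11} = v_{2} ; sig = [3:1]
  P = {4,9,11}:  v_{4} + v_{9} + v_{11} = v_{6} ; sig = [3:1]
  P = {2,5,7}:  v_{2} + v_{5} + v_{7} = v_{6} + v_{9} ; sig = [3:1,1]
  P = {3,5,11}:  v_{3} + v_{5} + v_{11} = v_{1} + v_{10} ; sig = [3:1,1]
  P = {5,6,7}:  v_{5} + v_{6} + v_{7} = 2·v_{9} ; sig = [3:2]
  P = {4,5,7,11}:  v_{4} + v_{5} + v_{7} + v_{11} = v_{9} ; sig = [4:1]

Hence PRS(X_Σ) =
{ [2:] ×3,  [2:1,1] ×6,  [2:1,1,1] ×2,  [2:1,1,2],  [2:1,2,2],  [2:1,2,3],  [2:1,3,3],  [2:2],  [2:2,2],  [3:],  [3:1] ×3,  [3:1,1] ×2,  [3:2],  [4:1] }


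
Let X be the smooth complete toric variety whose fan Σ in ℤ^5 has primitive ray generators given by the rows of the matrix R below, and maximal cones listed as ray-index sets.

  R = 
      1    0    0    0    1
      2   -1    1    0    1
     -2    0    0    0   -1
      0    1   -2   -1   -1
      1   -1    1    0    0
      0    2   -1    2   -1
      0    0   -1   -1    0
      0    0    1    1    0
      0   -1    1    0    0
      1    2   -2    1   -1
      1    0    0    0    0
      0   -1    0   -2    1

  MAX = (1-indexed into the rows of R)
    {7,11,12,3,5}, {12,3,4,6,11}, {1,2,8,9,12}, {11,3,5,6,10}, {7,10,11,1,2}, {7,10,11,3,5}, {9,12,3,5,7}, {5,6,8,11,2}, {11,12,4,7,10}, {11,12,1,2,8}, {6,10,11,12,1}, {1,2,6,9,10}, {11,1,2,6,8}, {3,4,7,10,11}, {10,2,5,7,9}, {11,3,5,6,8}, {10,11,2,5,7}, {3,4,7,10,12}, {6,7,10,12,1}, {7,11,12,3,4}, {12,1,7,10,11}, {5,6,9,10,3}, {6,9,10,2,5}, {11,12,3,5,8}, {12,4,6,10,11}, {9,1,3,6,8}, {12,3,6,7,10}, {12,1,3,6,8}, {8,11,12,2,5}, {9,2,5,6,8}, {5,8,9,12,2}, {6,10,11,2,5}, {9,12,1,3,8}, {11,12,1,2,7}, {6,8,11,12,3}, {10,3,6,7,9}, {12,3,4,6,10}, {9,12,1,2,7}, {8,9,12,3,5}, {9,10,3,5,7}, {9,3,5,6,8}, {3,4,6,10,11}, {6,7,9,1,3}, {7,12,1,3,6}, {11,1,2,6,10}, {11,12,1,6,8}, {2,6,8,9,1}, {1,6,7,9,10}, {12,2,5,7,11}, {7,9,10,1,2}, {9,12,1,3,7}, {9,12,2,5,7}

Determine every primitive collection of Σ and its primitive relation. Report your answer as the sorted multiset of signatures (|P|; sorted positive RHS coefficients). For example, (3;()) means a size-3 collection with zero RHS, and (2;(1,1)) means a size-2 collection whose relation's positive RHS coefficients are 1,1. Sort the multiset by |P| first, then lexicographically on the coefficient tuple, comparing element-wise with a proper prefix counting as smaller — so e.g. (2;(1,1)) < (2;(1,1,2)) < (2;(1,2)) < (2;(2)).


23 minimal non-faces of Δ(Σ) (on 12 rays):

  • {7,8}:  v_{7} + v_{8} = 0  →  sig = (2;())
  • {1,5}:  v_{1} + v_{5} = v_{2}  →  sig = (2;(1))
  • {2,3}:  v_{2} + v_{3} = v_{9}  →  sig = (2;(1))
  • {9,11}:  v_{9} + v_{11} = v_{5}  →  sig = (2;(1))
  • {1,4}:  v_{1} + v_{4} = v_{10} + v_{12}  →  sig = (2;(1,1))
  • {8,10}:  v_{8} + v_{10} = v_{6} + v_{11}  →  sig = (2;(1,1))
  • {4,8}:  v_{4} + v_{8} = v_{3} + v_{6} + 2·v_{11} + v_{12}  →  sig = (2;(1,1,1,2))
  • {4,9}:  v_{4} + v_{9} = v_{3} + v_{7} + 2·v_{11}  →  sig = (2;(1,1,2))
  • {4,5}:  v_{4} + v_{5} = v_{3} + v_{7} + 3·v_{11}  →  sig = (2;(1,1,3))
  • {2,4}:  v_{2} + v_{4} = v_{7} + 2·v_{11}  →  sig = (2;(1,2))
  • {1,3,11}:  v_{1} + v_{3} + v_{11} = 0  →  sig = (3;())
  • {6,9,12}:  v_{6} + v_{9} + v_{12} = 0  →  sig = (3;())
  • {5,6,12}:  v_{5} + v_{6} + v_{12} = v_{11}  →  sig = (3;(1))
  • {6,7,11}:  v_{6} + v_{7} + v_{11} = v_{10}  →  sig = (3;(1))
  • {1,3,10}:  v_{1} + v_{3} + v_{10} = v_{6} + v_{7}  →  sig = (3;(1,1))
  • {2,6,12}:  v_{2} + v_{6} + v_{12} = v_{1} + v_{11}  →  sig = (3;(1,1))
  • {5,6,7}:  v_{5} + v_{6} + v_{7} = v_{9} + v_{10}  →  sig = (3;(1,1))
  • {9,10,12}:  v_{9} + v_{10} + v_{12} = v_{7} + v_{11}  →  sig = (3;(1,1))
  • {2,6,7}:  v_{2} + v_{6} + v_{7} = v_{1} + v_{9} + v_{10}  →  sig = (3;(1,1,1))
  • {2,10,12}:  v_{2} + v_{10} + v_{12} = v_{1} + v_{7} + 2·v_{11}  →  sig = (3;(1,1,2))
  • {4,6,7}:  v_{4} + v_{6} + v_{7} = v_{3} + 2·v_{10} + v_{12}  →  sig = (3;(1,1,2))
  • {5,10,12}:  v_{5} + v_{10} + v_{12} = v_{7} + 2·v_{11}  →  sig = (3;(1,2))
  • {3,10,11,12}:  v_{3} + v_{10} + v_{11} + v_{12} = v_{4}  →  sig = (4;(1))

Sorted signature multiset PRS(X):
    |P|=2: 10 collections, coeffs (), (1), (1), (1), (1,1), (1,1), (1,1,1,2), (1,1,2), (1,1,3), (1,2)
    |P|=3: 12 collections, coeffs (), (), (1), (1), (1,1), (1,1), (1,1), (1,1), (1,1,1), (1,1,2), (1,1,2), (1,2)
    |P|=4: 1 collection, coeffs (1)


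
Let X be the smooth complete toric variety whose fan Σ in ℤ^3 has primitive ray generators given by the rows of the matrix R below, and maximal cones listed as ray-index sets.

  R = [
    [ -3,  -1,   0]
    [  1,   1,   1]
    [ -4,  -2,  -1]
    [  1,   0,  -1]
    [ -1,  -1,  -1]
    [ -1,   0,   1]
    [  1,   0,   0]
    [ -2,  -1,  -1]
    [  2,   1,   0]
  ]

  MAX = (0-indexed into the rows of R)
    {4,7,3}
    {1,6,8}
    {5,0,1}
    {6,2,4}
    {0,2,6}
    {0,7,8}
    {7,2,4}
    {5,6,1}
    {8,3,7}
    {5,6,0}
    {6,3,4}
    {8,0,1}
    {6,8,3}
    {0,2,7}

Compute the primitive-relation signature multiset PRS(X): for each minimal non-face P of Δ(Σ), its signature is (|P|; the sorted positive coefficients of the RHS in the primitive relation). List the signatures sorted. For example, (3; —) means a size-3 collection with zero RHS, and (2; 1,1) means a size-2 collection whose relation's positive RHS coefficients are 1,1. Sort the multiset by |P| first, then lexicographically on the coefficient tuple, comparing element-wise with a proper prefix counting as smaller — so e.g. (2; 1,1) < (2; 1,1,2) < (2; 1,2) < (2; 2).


Primitive collections (17):

  {1,4}:  v_{1} + v_{4} = 0  ⟹  sig = (2; —)
  {3,5}:  v_{3} + v_{5} = 0  ⟹  sig = (2; —)
  {0,3}:  v_{0} + v_{3} = v_{7}  ⟹  sig = (2; 1)
  {0,4}:  v_{0} + v_{4} = v_{2}  ⟹  sig = (2; 1)
  {1,2}:  v_{1} + v_{2} = v_{0}  ⟹  sig = (2; 1)
  {1,3}:  v_{1} + v_{3} = v_{8}  ⟹  sig = (2; 1)
  {2,8}:  v_{2} + v_{8} = v_{7}  ⟹  sig = (2; 1)
  {4,8}:  v_{4} + v_{8} = v_{3}  ⟹  sig = (2; 1)
  {5,7}:  v_{5} + v_{7} = v_{0}  ⟹  sig = (2; 1)
  {5,8}:  v_{5} + v_{8} = v_{1}  ⟹  sig = (2; 1)
  {6,7}:  v_{6} + v_{7} = v_{4}  ⟹  sig = (2; 1)
  {1,7}:  v_{1} + v_{7} = v_{0} + v_{8}  ⟹  sig = (2; 1,1)
  {2,3}:  v_{2} + v_{3} = v_{4} + v_{7}  ⟹  sig = (2; 1,1)
  {4,5}:  v_{4} + v_{5} = v_{0} + v_{6}  ⟹  sig = (2; 1,1)
  {2,5}:  v_{2} + v_{5} = 2·v_{0} + v_{6}  ⟹  sig = (2; 1,2)
  {0,6,8}:  v_{0} + v_{6} + v_{8} = 0  ⟹  sig = (3; —)
  {0,1,6}:  v_{0} + v_{1} + v_{6} = v_{5}  ⟹  sig = (3; 1)

Signatures (|P|; sorted positive RHS coefficients), sorted:
{ (2; —) ×2,  (2; 1) ×9,  (2; 1,1) ×3,  (2; 1,2),  (3; —),  (3; 1) }


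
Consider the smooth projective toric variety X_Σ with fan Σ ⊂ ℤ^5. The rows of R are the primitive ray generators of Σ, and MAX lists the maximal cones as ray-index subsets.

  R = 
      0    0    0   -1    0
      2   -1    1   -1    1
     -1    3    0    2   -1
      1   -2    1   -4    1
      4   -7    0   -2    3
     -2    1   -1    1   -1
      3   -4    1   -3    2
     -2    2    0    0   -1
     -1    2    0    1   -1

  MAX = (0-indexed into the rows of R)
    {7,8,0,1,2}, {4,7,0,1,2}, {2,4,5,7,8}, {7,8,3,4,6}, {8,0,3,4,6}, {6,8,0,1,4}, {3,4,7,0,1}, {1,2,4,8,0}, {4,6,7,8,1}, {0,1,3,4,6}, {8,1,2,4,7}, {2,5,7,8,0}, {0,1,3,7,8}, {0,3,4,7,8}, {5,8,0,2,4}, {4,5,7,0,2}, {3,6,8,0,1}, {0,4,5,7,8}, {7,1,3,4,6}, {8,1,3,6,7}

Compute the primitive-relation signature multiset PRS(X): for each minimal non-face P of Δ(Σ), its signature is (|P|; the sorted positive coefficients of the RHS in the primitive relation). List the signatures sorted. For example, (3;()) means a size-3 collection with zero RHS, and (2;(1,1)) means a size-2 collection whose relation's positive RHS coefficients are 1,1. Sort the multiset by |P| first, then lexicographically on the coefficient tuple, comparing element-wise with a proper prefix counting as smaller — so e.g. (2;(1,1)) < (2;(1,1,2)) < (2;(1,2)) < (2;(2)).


Δ(Σ) — 9 vertices, 9 min non-faces:

  P={1,5}:  v_{1} + v_{5} = 0  so sig = (2;())
  P={2,6}:  v_{2} + v_{6} = v_{1}  so sig = (2;(1))
  P={2,3}:  v_{2} + v_{3} = v_{0} + v_{1} + v_{7}  so sig = (2;(1,1,1))
  P={5,6}:  v_{5} + v_{6} = v_{0} + v_{4} + v_{7} + v_{8}  so sig = (2;(1,1,1,1))
  P={3,5}:  v_{3} + v_{5} = 2·v_{0} + v_{4} + 2·v_{7} + v_{8}  so sig = (2;(1,1,2,2))
  P={0,6,7}:  v_{0} + v_{6} + v_{7} = v_{3}  so sig = (3;(1))
  P={1,3,4,8}:  v_{1} + v_{3} + v_{4} + v_{8} = 2·v_{6}  so sig = (4;(2))
  P={0,2,4,7,8}:  v_{0} + v_{2} + v_{4} + v_{7} + v_{8} = 0  so sig = (5;())
  P={0,1,4,7,8}:  v_{0} + v_{1} + v_{4} + v_{7} + v_{8} = v_{6}  so sig = (5;(1))

so the primitive-relation signature multiset is
[(2;()), (2;(1)), (2;(1,1,1)), (2;(1,1,1,1)), (2;(1,1,2,2)), (3;(1)), (4;(2)), (5;()), (5;(1))]


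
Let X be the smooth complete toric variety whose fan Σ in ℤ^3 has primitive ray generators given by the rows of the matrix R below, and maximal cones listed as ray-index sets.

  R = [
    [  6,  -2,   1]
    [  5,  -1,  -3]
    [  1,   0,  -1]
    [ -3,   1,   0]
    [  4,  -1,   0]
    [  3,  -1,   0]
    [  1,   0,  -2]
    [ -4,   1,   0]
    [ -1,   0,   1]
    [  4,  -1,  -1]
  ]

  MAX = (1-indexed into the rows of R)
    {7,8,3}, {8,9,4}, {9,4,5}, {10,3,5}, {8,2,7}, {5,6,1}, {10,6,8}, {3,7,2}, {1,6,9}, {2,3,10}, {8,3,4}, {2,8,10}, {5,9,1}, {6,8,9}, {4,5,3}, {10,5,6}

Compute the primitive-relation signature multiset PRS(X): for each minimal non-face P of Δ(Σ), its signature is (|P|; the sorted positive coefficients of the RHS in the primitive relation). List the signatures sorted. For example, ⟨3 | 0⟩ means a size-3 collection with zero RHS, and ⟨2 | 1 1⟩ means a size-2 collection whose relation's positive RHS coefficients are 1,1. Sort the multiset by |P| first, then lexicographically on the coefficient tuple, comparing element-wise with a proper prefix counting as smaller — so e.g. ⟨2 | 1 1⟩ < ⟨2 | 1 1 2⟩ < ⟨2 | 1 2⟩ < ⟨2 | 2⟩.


24 collections generate NE(X_Σ); each relation:

  P = {3,9}:  v_{3} + v_{9} = 0 — sig = ⟨2 | 0⟩
  P = {4,6}:  v_{4} + v_{6} = 0 — sig = ⟨2 | 0⟩
  P = {5,8}:  v_{5} + v_{8} = 0 — sig = ⟨2 | 0⟩
  P = {3,6}:  v_{3} + v_{6} = v_{10} — sig = ⟨2 | 1⟩
  P = {4,10}:  v_{4} + v_{10} = v_{3} — sig = ⟨2 | 1⟩
  P = {7,10}:  v_{7} + v_{10} = v_{2} — sig = ⟨2 | 1⟩
  P = {9,10}:  v_{9} + v_{10} = v_{6} — sig = ⟨2 | 1⟩
  P = {1,3}:  v_{1} + v_{3} = v_{5} + v_{6} — sig = ⟨2 | 1 1⟩
  P = {1,4}:  v_{1} + v_{4} = v_{5} + v_{9} — sig = ⟨2 | 1 1⟩
  P = {1,7}:  v_{1} + v_{7} = v_{6} + v_{10} — sig = ⟨2 | 1 1⟩
  P = {1,8}:  v_{1} + v_{8} = v_{6} + v_{9} — sig = ⟨2 | 1 1⟩
  P = {2,4}:  v_{2} + v_{4} = v_{3} + v_{7} — sig = ⟨2 | 1 1⟩
  P = {5,7}:  v_{5} + v_{7} = v_{3} + v_{10} — sig = ⟨2 | 1 1⟩
  P = {7,9}:  v_{7} + v_{9} = v_{8} + v_{10} — sig = ⟨2 | 1 1⟩
  P = {1,2}:  v_{1} + v_{2} = v_{6} + 2·v_{10} — sig = ⟨2 | 1 2⟩
  P = {1,10}:  v_{1} + v_{10} = v_{5} + 2·v_{6} — sig = ⟨2 | 1 2⟩
  P = {2,5}:  v_{2} + v_{5} = v_{3} + 2·v_{10} — sig = ⟨2 | 1 2⟩
  P = {2,9}:  v_{2} + v_{9} = v_{8} + 2·v_{10} — sig = ⟨2 | 1 2⟩
  P = {4,7}:  v_{4} + v_{7} = 2·v_{3} + v_{8} — sig = ⟨2 | 1 2⟩
  P = {6,7}:  v_{6} + v_{7} = v_{8} + 2·v_{10} — sig = ⟨2 | 1 2⟩
  P = {2,6}:  v_{2} + v_{6} = v_{8} + 3·v_{10} — sig = ⟨2 | 1 3⟩
  P = {3,8,10}:  v_{3} + v_{8} + v_{10} = v_{7} — sig = ⟨3 | 1⟩
  P = {5,6,9}:  v_{5} + v_{6} + v_{9} = v_{1} — sig = ⟨3 | 1⟩
  P = {2,3,8}:  v_{2} + v_{3} + v_{8} = 2·v_{7} — sig = ⟨3 | 2⟩

Hence PRS(X_Σ) =
{ ⟨2 | 0⟩ ×3,  ⟨2 | 1⟩ ×4,  ⟨2 | 1 1⟩ ×7,  ⟨2 | 1 2⟩ ×6,  ⟨2 | 1 3⟩,  ⟨3 | 1⟩ ×2,  ⟨3 | 2⟩ }


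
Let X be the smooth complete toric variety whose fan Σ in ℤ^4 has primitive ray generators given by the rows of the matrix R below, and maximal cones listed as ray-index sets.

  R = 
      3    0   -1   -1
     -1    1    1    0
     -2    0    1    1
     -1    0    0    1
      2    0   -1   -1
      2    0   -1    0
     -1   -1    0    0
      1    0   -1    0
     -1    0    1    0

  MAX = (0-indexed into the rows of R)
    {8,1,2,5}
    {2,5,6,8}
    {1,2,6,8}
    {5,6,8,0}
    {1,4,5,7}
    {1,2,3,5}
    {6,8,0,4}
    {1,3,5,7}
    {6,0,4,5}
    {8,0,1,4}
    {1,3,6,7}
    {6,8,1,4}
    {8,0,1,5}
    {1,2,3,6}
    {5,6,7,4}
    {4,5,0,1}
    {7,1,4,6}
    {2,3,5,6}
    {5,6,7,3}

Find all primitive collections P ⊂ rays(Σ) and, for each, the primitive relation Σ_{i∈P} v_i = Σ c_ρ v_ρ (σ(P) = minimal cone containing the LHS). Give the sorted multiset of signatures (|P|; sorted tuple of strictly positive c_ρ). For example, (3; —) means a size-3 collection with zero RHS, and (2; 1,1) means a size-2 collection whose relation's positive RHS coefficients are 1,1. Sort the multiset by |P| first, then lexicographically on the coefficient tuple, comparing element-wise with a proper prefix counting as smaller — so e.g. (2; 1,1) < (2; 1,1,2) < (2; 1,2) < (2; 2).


|primitive collections| = 11. Relations:

  • {2,4}:  v_{2} + v_{4} = 0  →  sig = (2; —)
  • {7,8}:  v_{7} + v_{8} = 0  →  sig = (2; —)
  • {0,3}:  v_{0} + v_{3} = v_{5}  →  sig = (2; 1)
  • {2,7}:  v_{2} + v_{7} = v_{3}  →  sig = (2; 1)
  • {3,4}:  v_{3} + v_{4} = v_{7}  →  sig = (2; 1)
  • {3,8}:  v_{3} + v_{8} = v_{2}  →  sig = (2; 1)
  • {0,2}:  v_{0} + v_{2} = v_{5} + v_{8}  →  sig = (2; 1,1)
  • {0,7}:  v_{0} + v_{7} = v_{4} + v_{5}  →  sig = (2; 1,1)
  • {1,5,6}:  v_{1} + v_{5} + v_{6} = 0  →  sig = (3; —)
  • {4,5,8}:  v_{4} + v_{5} + v_{8} = v_{0}  →  sig = (3; 1)
  • {0,1,6}:  v_{0} + v_{1} + v_{6} = v_{4} + v_{8}  →  sig = (3; 1,1)

so the primitive-relation signature multiset is
    |P|=2: 8 collections, coeffs (), (), (1), (1), (1), (1), (1,1), (1,1)
    |P|=3: 3 collections, coeffs (), (1), (1,1)
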